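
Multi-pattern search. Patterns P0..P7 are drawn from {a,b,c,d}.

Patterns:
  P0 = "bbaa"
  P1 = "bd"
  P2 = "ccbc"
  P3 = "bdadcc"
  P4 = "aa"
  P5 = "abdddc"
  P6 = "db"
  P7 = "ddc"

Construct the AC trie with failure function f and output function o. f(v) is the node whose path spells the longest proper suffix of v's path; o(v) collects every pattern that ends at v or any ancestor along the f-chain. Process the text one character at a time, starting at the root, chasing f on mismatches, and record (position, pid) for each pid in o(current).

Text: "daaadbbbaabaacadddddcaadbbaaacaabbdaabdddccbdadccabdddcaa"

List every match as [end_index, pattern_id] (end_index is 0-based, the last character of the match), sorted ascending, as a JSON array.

Construct AC machine:
Trie nodes:
  0='ε' goto a→14 b→1 c→6 d→21
  1='b' goto b→2 d→5
  2='bb' goto a→3
  3='bba' goto a→4
  4='bbaa' goto ·  ←P0
  5='bd' goto a→10  ←P1
  6='c' goto c→7
  7='cc' goto b→8
  8='ccb' goto c→9
  9='ccbc' goto ·  ←P2
  10='bda' goto d→11
  11='bdad' goto c→12
  12='bdadc' goto c→13
  13='bdadcc' goto ·  ←P3
  14='a' goto a→15 b→16
  15='aa' goto ·  ←P4
  16='ab' goto d→17
  17='abd' goto d→18
  18='abdd' goto d→19
  19='abddd' goto c→20
  20='abdddc' goto ·  ←P5
  21='d' goto b→22 d→23
  22='db' goto ·  ←P6
  23='dd' goto c→24
  24='ddc' goto ·  ←P7

Failure links (BFS by depth):
  fail(1) 'b': from fail(0)=0 chase 'b': 0 ⇒ 0;  out=∅∪out(0)=∅
  fail(6) 'c': from fail(0)=0 chase 'c': 0 ⇒ 0;  out=∅∪out(0)=∅
  fail(14) 'a': from fail(0)=0 chase 'a': 0 ⇒ 0;  out=∅∪out(0)=∅
  fail(21) 'd': from fail(0)=0 chase 'd': 0 ⇒ 0;  out=∅∪out(0)=∅
  fail(2) 'bb': from fail(1)=0 chase 'b': 0 ⇒ 1;  out=∅∪out(1)=∅
  fail(5) 'bd': from fail(1)=0 chase 'd': 0 ⇒ 21;  out={1}∪out(21)={1}
  fail(7) 'cc': from fail(6)=0 chase 'c': 0 ⇒ 6;  out=∅∪out(6)=∅
  fail(15) 'aa': from fail(14)=0 chase 'a': 0 ⇒ 14;  out={4}∪out(14)={4}
  fail(16) 'ab': from fail(14)=0 chase 'b': 0 ⇒ 1;  out=∅∪out(1)=∅
  fail(22) 'db': from fail(21)=0 chase 'b': 0 ⇒ 1;  out={6}∪out(1)={6}
  fail(23) 'dd': from fail(21)=0 chase 'd': 0 ⇒ 21;  out=∅∪out(21)=∅
  fail(3) 'bba': from fail(2)=1 chase 'a': 1→0 ⇒ 14;  out=∅∪out(14)=∅
  fail(8) 'ccb': from fail(7)=6 chase 'b': 6→0 ⇒ 1;  out=∅∪out(1)=∅
  fail(10) 'bda': from fail(5)=21 chase 'a': 21→0 ⇒ 14;  out=∅∪out(14)=∅
  fail(17) 'abd': from fail(16)=1 chase 'd': 1 ⇒ 5;  out=∅∪out(5)={1}
  fail(24) 'ddc': from fail(23)=21 chase 'c': 21→0 ⇒ 6;  out={7}∪out(6)={7}
  fail(4) 'bbaa': from fail(3)=14 chase 'a': 14 ⇒ 15;  out={0}∪out(15)={0,4}
  fail(9) 'ccbc': from fail(8)=1 chase 'c': 1→0 ⇒ 6;  out={2}∪out(6)={2}
  fail(11) 'bdad': from fail(10)=14 chase 'd': 14→0 ⇒ 21;  out=∅∪out(21)=∅
  fail(18) 'abdd': from fail(17)=5 chase 'd': 5→21 ⇒ 23;  out=∅∪out(23)=∅
  fail(12) 'bdadc': from fail(11)=21 chase 'c': 21→0 ⇒ 6;  out=∅∪out(6)=∅
  fail(19) 'abddd': from fail(18)=23 chase 'd': 23→21 ⇒ 23;  out=∅∪out(23)=∅
  fail(13) 'bdadcc': from fail(12)=6 chase 'c': 6 ⇒ 7;  out={3}∪out(7)={3}
  fail(20) 'abdddc': from fail(19)=23 chase 'c': 23 ⇒ 24;  out={5}∪out(24)={5,7}

Text stream:
pos 0 'd': at 21
pos 1 'a': at 14 (via fail)
pos 2 'a': at 15  → match P4@[1:2]
pos 3 'a': at 15 (via fail)  → match P4@[2:3]
pos 4 'd': at 21 (via fail)
pos 5 'b': at 22  → match P6@[4:5]
pos 6 'b': at 2 (via fail)
pos 7 'b': at 2 (via fail)
pos 8 'a': at 3
pos 9 'a': at 4  → match P0@[6:9],P4@[8:9]
pos 10 'b': at 16 (via fail)
pos 11 'a': at 14 (via fail)
pos 12 'a': at 15  → match P4@[11:12]
pos 13 'c': at 6 (via fail)
pos 14 'a': at 14 (via fail)
pos 15 'd': at 21 (via fail)
pos 16 'd': at 23
pos 17 'd': at 23 (via fail)
pos 18 'd': at 23 (via fail)
pos 19 'd': at 23 (via fail)
pos 20 'c': at 24  → match P7@[18:20]
pos 21 'a': at 14 (via fail)
pos 22 'a': at 15  → match P4@[21:22]
pos 23 'd': at 21 (via fail)
pos 24 'b': at 22  → match P6@[23:24]
pos 25 'b': at 2 (via fail)
pos 26 'a': at 3
pos 27 'a': at 4  → match P0@[24:27],P4@[26:27]
pos 28 'a': at 15 (via fail)  → match P4@[27:28]
pos 29 'c': at 6 (via fail)
pos 30 'a': at 14 (via fail)
pos 31 'a': at 15  → match P4@[30:31]
pos 32 'b': at 16 (via fail)
pos 33 'b': at 2 (via fail)
pos 34 'd': at 5 (via fail)  → match P1@[33:34]
pos 35 'a': at 10
pos 36 'a': at 15 (via fail)  → match P4@[35:36]
pos 37 'b': at 16 (via fail)
pos 38 'd': at 17  → match P1@[37:38]
pos 39 'd': at 18
pos 40 'd': at 19
pos 41 'c': at 20  → match P5@[36:41],P7@[39:41]
pos 42 'c': at 7 (via fail)
pos 43 'b': at 8
pos 44 'd': at 5 (via fail)  → match P1@[43:44]
pos 45 'a': at 10
pos 46 'd': at 11
pos 47 'c': at 12
pos 48 'c': at 13  → match P3@[43:48]
pos 49 'a': at 14 (via fail)
pos 50 'b': at 16
pos 51 'd': at 17  → match P1@[50:51]
pos 52 'd': at 18
pos 53 'd': at 19
pos 54 'c': at 20  → match P5@[49:54],P7@[52:54]
pos 55 'a': at 14 (via fail)
pos 56 'a': at 15  → match P4@[55:56]

Matches: [[2,4],[3,4],[5,6],[9,0],[9,4],[12,4],[20,7],[22,4],[24,6],[27,0],[27,4],[28,4],[31,4],[34,1],[36,4],[38,1],[41,5],[41,7],[44,1],[48,3],[51,1],[54,5],[54,7],[56,4]]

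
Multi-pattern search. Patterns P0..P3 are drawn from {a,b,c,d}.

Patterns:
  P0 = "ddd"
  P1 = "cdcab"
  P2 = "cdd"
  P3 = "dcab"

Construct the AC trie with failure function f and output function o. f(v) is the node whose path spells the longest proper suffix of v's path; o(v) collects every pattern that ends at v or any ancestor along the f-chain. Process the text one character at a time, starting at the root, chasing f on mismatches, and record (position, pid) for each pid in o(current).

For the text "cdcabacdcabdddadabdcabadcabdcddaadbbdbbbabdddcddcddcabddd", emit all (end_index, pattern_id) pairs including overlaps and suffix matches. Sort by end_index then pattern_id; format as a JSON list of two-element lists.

Build:
Trie nodes:
  n0 'ε': c→4 d→1
  n1 'd': c→10 d→2
  n2 'dd': d→3
  n3 'ddd': ·  [P0 ends]
  n4 'c': d→5
  n5 'cd': c→6 d→9
  n6 'cdc': a→7
  n7 'cdca': b→8
  n8 'cdcab': ·  [P1 ends]
  n9 'cdd': ·  [P2 ends]
  n10 'dc': a→11
  n11 'dca': b→12
  n12 'dcab': ·  [P3 ends]

BFS fail/out derivation:
  n1('d'): parent n0 fail=0; on 'd' 0 → fail=0;  out ∅∪∅=∅
  n4('c'): parent n0 fail=0; on 'c' 0 → fail=0;  out ∅∪∅=∅
  n2('dd'): parent n1 fail=0; on 'd' 0 → fail=1;  out ∅∪∅=∅
  n5('cd'): parent n4 fail=0; on 'd' 0 → fail=1;  out ∅∪∅=∅
  n10('dc'): parent n1 fail=0; on 'c' 0 → fail=4;  out ∅∪∅=∅
  n3('ddd'): parent n2 fail=1; on 'd' 1 → fail=2;  out {0}∪∅={0}
  n6('cdc'): parent n5 fail=1; on 'c' 1 → fail=10;  out ∅∪∅=∅
  n9('cdd'): parent n5 fail=1; on 'd' 1 → fail=2;  out {2}∪∅={2}
  n11('dca'): parent n10 fail=4; on 'a' 4→0 → fail=0;  out ∅∪∅=∅
  n7('cdca'): parent n6 fail=10; on 'a' 10 → fail=11;  out ∅∪∅=∅
  n12('dcab'): parent n11 fail=0; on 'b' 0 → fail=0;  out {3}∪∅={3}
  n8('cdcab'): parent n7 fail=11; on 'b' 11 → fail=12;  out {1}∪{3}={1,3}

Scan:
pos 0 'c': at 4
pos 1 'd': at 5
pos 2 'c': at 6
pos 3 'a': at 7
pos 4 'b': at 8  ** P1@[0:4],P3@[1:4]
pos 5 'a': at 0 (fail-walked)
pos 6 'c': at 4
pos 7 'd': at 5
pos 8 'c': at 6
pos 9 'a': at 7
pos 10 'b': at 8  ** P1@[6:10],P3@[7:10]
pos 11 'd': at 1 (fail-walked)
pos 12 'd': at 2
pos 13 'd': at 3  ** P0@[11:13]
pos 14 'a': at 0 (fail-walked)
pos 15 'd': at 1
pos 16 'a': at 0 (fail-walked)
pos 17 'b': at 0
pos 18 'd': at 1
pos 19 'c': at 10
pos 20 'a': at 11
pos 21 'b': at 12  ** P3@[18:21]
pos 22 'a': at 0 (fail-walked)
pos 23 'd': at 1
pos 24 'c': at 10
pos 25 'a': at 11
pos 26 'b': at 12  ** P3@[23:26]
pos 27 'd': at 1 (fail-walked)
pos 28 'c': at 10
pos 29 'd': at 5 (fail-walked)
pos 30 'd': at 9  ** P2@[28:30]
pos 31 'a': at 0 (fail-walked)
pos 32 'a': at 0
pos 33 'd': at 1
pos 34 'b': at 0 (fail-walked)
pos 35 'b': at 0
pos 36 'd': at 1
pos 37 'b': at 0 (fail-walked)
pos 38 'b': at 0
pos 39 'b': at 0
pos 40 'a': at 0
pos 41 'b': at 0
pos 42 'd': at 1
pos 43 'd': at 2
pos 44 'd': at 3  ** P0@[42:44]
pos 45 'c': at 10 (fail-walked)
pos 46 'd': at 5 (fail-walked)
pos 47 'd': at 9  ** P2@[45:47]
pos 48 'c': at 10 (fail-walked)
pos 49 'd': at 5 (fail-walked)
pos 50 'd': at 9  ** P2@[48:50]
pos 51 'c': at 10 (fail-walked)
pos 52 'a': at 11
pos 53 'b': at 12  ** P3@[50:53]
pos 54 'd': at 1 (fail-walked)
pos 55 'd': at 2
pos 56 'd': at 3  ** P0@[54:56]

Matches: [[4,1],[4,3],[10,1],[10,3],[13,0],[21,3],[26,3],[30,2],[44,0],[47,2],[50,2],[53,3],[56,0]]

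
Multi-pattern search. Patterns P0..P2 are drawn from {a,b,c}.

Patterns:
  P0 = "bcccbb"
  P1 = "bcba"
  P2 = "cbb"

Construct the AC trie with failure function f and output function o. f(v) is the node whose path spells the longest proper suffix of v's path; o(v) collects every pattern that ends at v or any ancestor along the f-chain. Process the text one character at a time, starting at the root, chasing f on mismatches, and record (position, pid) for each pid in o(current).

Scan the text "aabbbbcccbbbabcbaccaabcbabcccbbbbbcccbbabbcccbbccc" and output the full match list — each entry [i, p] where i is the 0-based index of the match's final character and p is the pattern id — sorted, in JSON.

Build:
Trie nodes:
  0='ε' goto b→1 c→9
  1='b' goto c→2
  2='bc' goto b→7 c→3
  3='bcc' goto c→4
  4='bccc' goto b→5
  5='bcccb' goto b→6
  6='bcccbb' goto ·  [P0 ends]
  7='bcb' goto a→8
  8='bcba' goto ·  [P1 ends]
  9='c' goto b→10
  10='cb' goto b→11
  11='cbb' goto ·  [P2 ends]

Failure links (BFS by depth):
  n1('b'): parent n0 fail=0; on 'b' 0 → fail=0;  out ∅∪∅=∅
  n9('c'): parent n0 fail=0; on 'c' 0 → fail=0;  out ∅∪∅=∅
  n2('bc'): parent n1 fail=0; on 'c' 0 → fail=9;  out ∅∪∅=∅
  n10('cb'): parent n9 fail=0; on 'b' 0 → fail=1;  out ∅∪∅=∅
  n3('bcc'): parent n2 fail=9; on 'c' 9→0 → fail=9;  out ∅∪∅=∅
  n7('bcb'): parent n2 fail=9; on 'b' 9 → fail=10;  out ∅∪∅=∅
  n11('cbb'): parent n10 fail=1; on 'b' 1→0 → fail=1;  out {2}∪∅={2}
  n4('bccc'): parent n3 fail=9; on 'c' 9→0 → fail=9;  out ∅∪∅=∅
  n8('bcba'): parent n7 fail=10; on 'a' 10→1→0 → fail=0;  out {1}∪∅={1}
  n5('bcccb'): parent n4 fail=9; on 'b' 9 → fail=10;  out ∅∪∅=∅
  n6('bcccbb'): parent n5 fail=10; on 'b' 10 → fail=11;  out {0}∪{2}={0,2}

Run:
pos 0 'a': at 0
pos 1 'a': at 0
pos 2 'b': at 1
pos 3 'b': at 1 ·f
pos 4 'b': at 1 ·f
pos 5 'b': at 1 ·f
pos 6 'c': at 2
pos 7 'c': at 3
pos 8 'c': at 4
pos 9 'b': at 5
pos 10 'b': at 6  ** P0@[5:10],P2@[8:10]
pos 11 'b': at 1 ·f
pos 12 'a': at 0 ·f
pos 13 'b': at 1
pos 14 'c': at 2
pos 15 'b': at 7
pos 16 'a': at 8  ** P1@[13:16]
pos 17 'c': at 9 ·f
pos 18 'c': at 9 ·f
pos 19 'a': at 0 ·f
pos 20 'a': at 0
pos 21 'b': at 1
pos 22 'c': at 2
pos 23 'b': at 7
pos 24 'a': at 8  ** P1@[21:24]
pos 25 'b': at 1 ·f
pos 26 'c': at 2
pos 27 'c': at 3
pos 28 'c': at 4
pos 29 'b': at 5
pos 30 'b': at 6  ** P0@[25:30],P2@[28:30]
pos 31 'b': at 1 ·f
pos 32 'b': at 1 ·f
pos 33 'b': at 1 ·f
pos 34 'c': at 2
pos 35 'c': at 3
pos 36 'c': at 4
pos 37 'b': at 5
pos 38 'b': at 6  ** P0@[33:38],P2@[36:38]
pos 39 'a': at 0 ·f
pos 40 'b': at 1
pos 41 'b': at 1 ·f
pos 42 'c': at 2
pos 43 'c': at 3
pos 44 'c': at 4
pos 45 'b': at 5
pos 46 'b': at 6  ** P0@[41:46],P2@[44:46]
pos 47 'c': at 2 ·f
pos 48 'c': at 3
pos 49 'c': at 4

All matches (sorted): [[10,0],[10,2],[16,1],[24,1],[30,0],[30,2],[38,0],[38,2],[46,0],[46,2]]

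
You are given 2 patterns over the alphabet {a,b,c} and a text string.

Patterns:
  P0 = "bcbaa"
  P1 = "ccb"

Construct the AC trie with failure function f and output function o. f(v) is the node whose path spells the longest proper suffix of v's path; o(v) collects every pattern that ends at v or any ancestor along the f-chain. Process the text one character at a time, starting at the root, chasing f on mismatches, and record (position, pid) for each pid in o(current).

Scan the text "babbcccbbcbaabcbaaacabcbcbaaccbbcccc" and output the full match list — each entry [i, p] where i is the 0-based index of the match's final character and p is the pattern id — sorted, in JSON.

Build automaton:
Trie (insert patterns):
  n0 'ε': b→1 c→6
  n1 'b': c→2
  n2 'bc': b→3
  n3 'bcb': a→4
  n4 'bcba': a→5
  n5 'bcbaa': ·  ←P0
  n6 'c': c→7
  n7 'cc': b→8
  n8 'ccb': ·  ←P1

BFS fail/out derivation:
  n1('b'): parent n0 fail=0; on 'b' 0 → fail=0;  out ∅∪∅=∅
  n6('c'): parent n0 fail=0; on 'c' 0 → fail=0;  out ∅∪∅=∅
  n2('bc'): parent n1 fail=0; on 'c' 0 → fail=6;  out ∅∪∅=∅
  n7('cc'): parent n6 fail=0; on 'c' 0 → fail=6;  out ∅∪∅=∅
  n3('bcb'): parent n2 fail=6; on 'b' 6→0 → fail=1;  out ∅∪∅=∅
  n8('ccb'): parent n7 fail=6; on 'b' 6→0 → fail=1;  out {1}∪∅={1}
  n4('bcba'): parent n3 fail=1; on 'a' 1→0 → fail=0;  out ∅∪∅=∅
  n5('bcbaa'): parent n4 fail=0; on 'a' 0 → fail=0;  out {0}∪∅={0}

Run:
i=0 'b': node 0→1
i=1 'a': node 1→0 (via fail)
i=2 'b': node 0→1
i=3 'b': node 1→1 (via fail)
i=4 'c': node 1→2
i=5 'c': node 2→7 (via fail)
i=6 'c': node 7→7 (via fail)
i=7 'b': node 7→8  → match P1@[5:7]
i=8 'b': node 8→1 (via fail)
i=9 'c': node 1→2
i=10 'b': node 2→3
i=11 'a': node 3→4
i=12 'a': node 4→5  → match P0@[8:12]
i=13 'b': node 5→1 (via fail)
i=14 'c': node 1→2
i=15 'b': node 2→3
i=16 'a': node 3→4
i=17 'a': node 4→5  → match P0@[13:17]
i=18 'a': node 5→0 (via fail)
i=19 'c': node 0→6
i=20 'a': node 6→0 (via fail)
i=21 'b': node 0→1
i=22 'c': node 1→2
i=23 'b': node 2→3
i=24 'c': node 3→2 (via fail)
i=25 'b': node 2→3
i=26 'a': node 3→4
i=27 'a': node 4→5  → match P0@[23:27]
i=28 'c': node 5→6 (via fail)
i=29 'c': node 6→7
i=30 'b': node 7→8  → match P1@[28:30]
i=31 'b': node 8→1 (via fail)
i=32 'c': node 1→2
i=33 'c': node 2→7 (via fail)
i=34 'c': node 7→7 (via fail)
i=35 'c': node 7→7 (via fail)

Result: [[7,1],[12,0],[17,0],[27,0],[30,1]]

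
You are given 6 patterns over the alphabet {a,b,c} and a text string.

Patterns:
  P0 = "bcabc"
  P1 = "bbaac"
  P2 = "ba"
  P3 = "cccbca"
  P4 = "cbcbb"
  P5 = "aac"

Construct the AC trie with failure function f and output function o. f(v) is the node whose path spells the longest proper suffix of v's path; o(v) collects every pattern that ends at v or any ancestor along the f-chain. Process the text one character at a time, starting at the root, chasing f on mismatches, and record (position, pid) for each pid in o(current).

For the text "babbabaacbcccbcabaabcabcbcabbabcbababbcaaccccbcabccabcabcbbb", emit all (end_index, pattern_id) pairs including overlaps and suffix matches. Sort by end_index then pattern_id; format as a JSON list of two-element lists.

Construct AC machine:
Trie nodes:
  0='ε' goto a→21 b→1 c→11
  1='b' goto a→10 b→6 c→2
  2='bc' goto a→3
  3='bca' goto b→4
  4='bcab' goto c→5
  5='bcabc' goto ·  [P0 ends]
  6='bb' goto a→7
  7='bba' goto a→8
  8='bbaa' goto c→9
  9='bbaac' goto ·  [P1 ends]
  10='ba' goto ·  [P2 ends]
  11='c' goto b→17 c→12
  12='cc' goto c→13
  13='ccc' goto b→14
  14='cccb' goto c→15
  15='cccbc' goto a→16
  16='cccbca' goto ·  [P3 ends]
  17='cb' goto c→18
  18='cbc' goto b→19
  19='cbcb' goto b→20
  20='cbcbb' goto ·  [P4 ends]
  21='a' goto a→22
  22='aa' goto c→23
  23='aac' goto ·  [P5 ends]

Failure links (BFS by depth):
  n1('b'): parent n0 fail=0; on 'b' 0 → fail=0;  out ∅∪∅=∅
  n11('c'): parent n0 fail=0; on 'c' 0 → fail=0;  out ∅∪∅=∅
  n21('a'): parent n0 fail=0; on 'a' 0 → fail=0;  out ∅∪∅=∅
  n2('bc'): parent n1 fail=0; on 'c' 0 → fail=11;  out ∅∪∅=∅
  n6('bb'): parent n1 fail=0; on 'b' 0 → fail=1;  out ∅∪∅=∅
  n10('ba'): parent n1 fail=0; on 'a' 0 → fail=21;  out {2}∪∅={2}
  n12('cc'): parent n11 fail=0; on 'c' 0 → fail=11;  out ∅∪∅=∅
  n17('cb'): parent n11 fail=0; on 'b' 0 → fail=1;  out ∅∪∅=∅
  n22('aa'): parent n21 fail=0; on 'a' 0 → fail=21;  out ∅∪∅=∅
  n3('bca'): parent n2 fail=11; on 'a' 11→0 → fail=21;  out ∅∪∅=∅
  n7('bba'): parent n6 fail=1; on 'a' 1 → fail=10;  out ∅∪{2}={2}
  n13('ccc'): parent n12 fail=11; on 'c' 11 → fail=12;  out ∅∪∅=∅
  n18('cbc'): parent n17 fail=1; on 'c' 1 → fail=2;  out ∅∪∅=∅
  n23('aac'): parent n22 fail=21; on 'c' 21→0 → fail=11;  out {5}∪∅={5}
  n4('bcab'): parent n3 fail=21; on 'b' 21→0 → fail=1;  out ∅∪∅=∅
  n8('bbaa'): parent n7 fail=10; on 'a' 10→21 → fail=22;  out ∅∪∅=∅
  n14('cccb'): parent n13 fail=12; on 'b' 12→11 → fail=17;  out ∅∪∅=∅
  n19('cbcb'): parent n18 fail=2; on 'b' 2→11 → fail=17;  out ∅∪∅=∅
  n5('bcabc'): parent n4 fail=1; on 'c' 1 → fail=2;  out {0}∪∅={0}
  n9('bbaac'): parent n8 fail=22; on 'c' 22 → fail=23;  out {1}∪{5}={1,5}
  n15('cccbc'): parent n14 fail=17; on 'c' 17 → fail=18;  out ∅∪∅=∅
  n20('cbcbb'): parent n19 fail=17; on 'b' 17→1 → fail=6;  out {4}∪∅={4}
  n16('cccbca'): parent n15 fail=18; on 'a' 18→2 → fail=3;  out {3}∪∅={3}

Text stream:
pos 0 'b': at 1
pos 1 'a': at 10  → match P2@[0:1]
pos 2 'b': at 1 ·f
pos 3 'b': at 6
pos 4 'a': at 7  → match P2@[3:4]
pos 5 'b': at 1 ·f
pos 6 'a': at 10  → match P2@[5:6]
pos 7 'a': at 22 ·f
pos 8 'c': at 23  → match P5@[6:8]
pos 9 'b': at 17 ·f
pos 10 'c': at 18
pos 11 'c': at 12 ·f
pos 12 'c': at 13
pos 13 'b': at 14
pos 14 'c': at 15
pos 15 'a': at 16  → match P3@[10:15]
pos 16 'b': at 4 ·f
pos 17 'a': at 10 ·f  → match P2@[16:17]
pos 18 'a': at 22 ·f
pos 19 'b': at 1 ·f
pos 20 'c': at 2
pos 21 'a': at 3
pos 22 'b': at 4
pos 23 'c': at 5  → match P0@[19:23]
pos 24 'b': at 17 ·f
pos 25 'c': at 18
pos 26 'a': at 3 ·f
pos 27 'b': at 4
pos 28 'b': at 6 ·f
pos 29 'a': at 7  → match P2@[28:29]
pos 30 'b': at 1 ·f
pos 31 'c': at 2
pos 32 'b': at 17 ·f
pos 33 'a': at 10 ·f  → match P2@[32:33]
pos 34 'b': at 1 ·f
pos 35 'a': at 10  → match P2@[34:35]
pos 36 'b': at 1 ·f
pos 37 'b': at 6
pos 38 'c': at 2 ·f
pos 39 'a': at 3
pos 40 'a': at 22 ·f
pos 41 'c': at 23  → match P5@[39:41]
pos 42 'c': at 12 ·f
pos 43 'c': at 13
pos 44 'c': at 13 ·f
pos 45 'b': at 14
pos 46 'c': at 15
pos 47 'a': at 16  → match P3@[42:47]
pos 48 'b': at 4 ·f
pos 49 'c': at 5  → match P0@[45:49]
pos 50 'c': at 12 ·f
pos 51 'a': at 21 ·f
pos 52 'b': at 1 ·f
pos 53 'c': at 2
pos 54 'a': at 3
pos 55 'b': at 4
pos 56 'c': at 5  → match P0@[52:56]
pos 57 'b': at 17 ·f
pos 58 'b': at 6 ·f
pos 59 'b': at 6 ·f

All matches (sorted): [[1,2],[4,2],[6,2],[8,5],[15,3],[17,2],[23,0],[29,2],[33,2],[35,2],[41,5],[47,3],[49,0],[56,0]]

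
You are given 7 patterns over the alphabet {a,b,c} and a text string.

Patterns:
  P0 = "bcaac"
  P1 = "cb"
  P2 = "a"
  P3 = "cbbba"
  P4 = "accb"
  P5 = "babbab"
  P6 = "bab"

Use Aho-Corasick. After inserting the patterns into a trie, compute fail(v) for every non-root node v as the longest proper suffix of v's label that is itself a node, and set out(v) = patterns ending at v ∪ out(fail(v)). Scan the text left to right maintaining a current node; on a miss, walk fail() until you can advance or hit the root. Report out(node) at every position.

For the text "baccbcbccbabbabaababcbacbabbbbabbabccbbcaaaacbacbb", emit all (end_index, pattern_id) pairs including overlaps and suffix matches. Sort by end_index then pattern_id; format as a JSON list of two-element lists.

Construct AC machine:
Trie nodes:
  0='ε' goto a→8 b→1 c→6
  1='b' goto a→15 c→2
  2='bc' goto a→3
  3='bca' goto a→4
  4='bcaa' goto c→5
  5='bcaac' goto ·  ←P0
  6='c' goto b→7
  7='cb' goto b→9  ←P1
  8='a' goto c→12  ←P2
  9='cbb' goto b→10
  10='cbbb' goto a→11
  11='cbbba' goto ·  ←P3
  12='ac' goto c→13
  13='acc' goto b→14
  14='accb' goto ·  ←P4
  15='ba' goto b→16
  16='bab' goto b→17  ←P6
  17='babb' goto a→18
  18='babba' goto b→19
  19='babbab' goto ·  ←P5

BFS fail/out derivation:
  fail(1) 'b': from fail(0)=0 chase 'b': 0 ⇒ 0;  out=∅∪out(0)=∅
  fail(6) 'c': from fail(0)=0 chase 'c': 0 ⇒ 0;  out=∅∪out(0)=∅
  fail(8) 'a': from fail(0)=0 chase 'a': 0 ⇒ 0;  out={2}∪out(0)={2}
  fail(2) 'bc': from fail(1)=0 chase 'c': 0 ⇒ 6;  out=∅∪out(6)=∅
  fail(7) 'cb': from fail(6)=0 chase 'b': 0 ⇒ 1;  out={1}∪out(1)={1}
  fail(12) 'ac': from fail(8)=0 chase 'c': 0 ⇒ 6;  out=∅∪out(6)=∅
  fail(15) 'ba': from fail(1)=0 chase 'a': 0 ⇒ 8;  out=∅∪out(8)={2}
  fail(3) 'bca': from fail(2)=6 chase 'a': 6→0 ⇒ 8;  out=∅∪out(8)={2}
  fail(9) 'cbb': from fail(7)=1 chase 'b': 1→0 ⇒ 1;  out=∅∪out(1)=∅
  fail(13) 'acc': from fail(12)=6 chase 'c': 6→0 ⇒ 6;  out=∅∪out(6)=∅
  fail(16) 'bab': from fail(15)=8 chase 'b': 8→0 ⇒ 1;  out={6}∪out(1)={6}
  fail(4) 'bcaa': from fail(3)=8 chase 'a': 8→0 ⇒ 8;  out=∅∪out(8)={2}
  fail(10) 'cbbb': from fail(9)=1 chase 'b': 1→0 ⇒ 1;  out=∅∪out(1)=∅
  fail(14) 'accb': from fail(13)=6 chase 'b': 6 ⇒ 7;  out={4}∪out(7)={1,4}
  fail(17) 'babb': from fail(16)=1 chase 'b': 1→0 ⇒ 1;  out=∅∪out(1)=∅
  fail(5) 'bcaac': from fail(4)=8 chase 'c': 8 ⇒ 12;  out={0}∪out(12)={0}
  fail(11) 'cbbba': from fail(10)=1 chase 'a': 1 ⇒ 15;  out={3}∪out(15)={2,3}
  fail(18) 'babba': from fail(17)=1 chase 'a': 1 ⇒ 15;  out=∅∪out(15)={2}
  fail(19) 'babbab': from fail(18)=15 chase 'b': 15 ⇒ 16;  out={5}∪out(16)={5,6}

Text stream:
i=0 'b': node 0→1
i=1 'a': node 1→15  → match P2@[1:1]
i=2 'c': node 15→12 ·f
i=3 'c': node 12→13
i=4 'b': node 13→14  → match P1@[3:4],P4@[1:4]
i=5 'c': node 14→2 ·f
i=6 'b': node 2→7 ·f  → match P1@[5:6]
i=7 'c': node 7→2 ·f
i=8 'c': node 2→6 ·f
i=9 'b': node 6→7  → match P1@[8:9]
i=10 'a': node 7→15 ·f  → match P2@[10:10]
i=11 'b': node 15→16  → match P6@[9:11]
i=12 'b': node 16→17
i=13 'a': node 17→18  → match P2@[13:13]
i=14 'b': node 18→19  → match P5@[9:14],P6@[12:14]
i=15 'a': node 19→15 ·f  → match P2@[15:15]
i=16 'a': node 15→8 ·f  → match P2@[16:16]
i=17 'b': node 8→1 ·f
i=18 'a': node 1→15  → match P2@[18:18]
i=19 'b': node 15→16  → match P6@[17:19]
i=20 'c': node 16→2 ·f
i=21 'b': node 2→7 ·f  → match P1@[20:21]
i=22 'a': node 7→15 ·f  → match P2@[22:22]
i=23 'c': node 15→12 ·f
i=24 'b': node 12→7 ·f  → match P1@[23:24]
i=25 'a': node 7→15 ·f  → match P2@[25:25]
i=26 'b': node 15→16  → match P6@[24:26]
i=27 'b': node 16→17
i=28 'b': node 17→1 ·f
i=29 'b': node 1→1 ·f
i=30 'a': node 1→15  → match P2@[30:30]
i=31 'b': node 15→16  → match P6@[29:31]
i=32 'b': node 16→17
i=33 'a': node 17→18  → match P2@[33:33]
i=34 'b': node 18→19  → match P5@[29:34],P6@[32:34]
i=35 'c': node 19→2 ·f
i=36 'c': node 2→6 ·f
i=37 'b': node 6→7  → match P1@[36:37]
i=38 'b': node 7→9
i=39 'c': node 9→2 ·f
i=40 'a': node 2→3  → match P2@[40:40]
i=41 'a': node 3→4  → match P2@[41:41]
i=42 'a': node 4→8 ·f  → match P2@[42:42]
i=43 'a': node 8→8 ·f  → match P2@[43:43]
i=44 'c': node 8→12
i=45 'b': node 12→7 ·f  → match P1@[44:45]
i=46 'a': node 7→15 ·f  → match P2@[46:46]
i=47 'c': node 15→12 ·f
i=48 'b': node 12→7 ·f  → match P1@[47:48]
i=49 'b': node 7→9

Result: [[1,2],[4,1],[4,4],[6,1],[9,1],[10,2],[11,6],[13,2],[14,5],[14,6],[15,2],[16,2],[18,2],[19,6],[21,1],[22,2],[24,1],[25,2],[26,6],[30,2],[31,6],[33,2],[34,5],[34,6],[37,1],[40,2],[41,2],[42,2],[43,2],[45,1],[46,2],[48,1]]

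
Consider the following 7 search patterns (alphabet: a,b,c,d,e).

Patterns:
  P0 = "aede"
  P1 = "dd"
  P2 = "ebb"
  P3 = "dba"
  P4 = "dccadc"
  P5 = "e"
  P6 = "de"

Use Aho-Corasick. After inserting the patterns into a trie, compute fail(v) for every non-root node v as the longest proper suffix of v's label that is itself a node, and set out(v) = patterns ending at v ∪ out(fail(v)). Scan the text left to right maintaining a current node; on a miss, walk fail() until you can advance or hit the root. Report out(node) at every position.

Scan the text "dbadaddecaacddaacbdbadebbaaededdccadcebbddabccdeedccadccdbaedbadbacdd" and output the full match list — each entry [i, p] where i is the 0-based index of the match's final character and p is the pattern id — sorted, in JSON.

Build:
Trie nodes:
  n0 'ε': a→1 d→5 e→7
  n1 'a': e→2
  n2 'ae': d→3
  n3 'aed': e→4
  n4 'aede': ·  ←P0
  n5 'd': b→10 c→12 d→6 e→17
  n6 'dd': ·  ←P1
  n7 'e': b→8  ←P5
  n8 'eb': b→9
  n9 'ebb': ·  ←P2
  n10 'db': a→11
  n11 'dba': ·  ←P3
  n12 'dc': c→13
  n13 'dcc': a→14
  n14 'dcca': d→15
  n15 'dccad': c→16
  n16 'dccadc': ·  ←P4
  n17 'de': ·  ←P6

BFS fail/out derivation:
  n1('a'): parent n0 fail=0; on 'a' 0 → fail=0;  out ∅∪∅=∅
  n5('d'): parent n0 fail=0; on 'd' 0 → fail=0;  out ∅∪∅=∅
  n7('e'): parent n0 fail=0; on 'e' 0 → fail=0;  out {5}∪∅={5}
  n2('ae'): parent n1 fail=0; on 'e' 0 → fail=7;  out ∅∪{5}={5}
  n6('dd'): parent n5 fail=0; on 'd' 0 → fail=5;  out {1}∪∅={1}
  n8('eb'): parent n7 fail=0; on 'b' 0 → fail=0;  out ∅∪∅=∅
  n10('db'): parent n5 fail=0; on 'b' 0 → fail=0;  out ∅∪∅=∅
  n12('dc'): parent n5 fail=0; on 'c' 0 → fail=0;  out ∅∪∅=∅
  n17('de'): parent n5 fail=0; on 'e' 0 → fail=7;  out {6}∪{5}={5,6}
  n3('aed'): parent n2 fail=7; on 'd' 7→0 → fail=5;  out ∅∪∅=∅
  n9('ebb'): parent n8 fail=0; on 'b' 0 → fail=0;  out {2}∪∅={2}
  n11('dba'): parent n10 fail=0; on 'a' 0 → fail=1;  out {3}∪∅={3}
  n13('dcc'): parent n12 fail=0; on 'c' 0 → fail=0;  out ∅∪∅=∅
  n4('aede'): parent n3 fail=5; on 'e' 5 → fail=17;  out {0}∪{5,6}={0,5,6}
  n14('dcca'): parent n13 fail=0; on 'a' 0 → fail=1;  out ∅∪∅=∅
  n15('dccad'): parent n14 fail=1; on 'd' 1→0 → fail=5;  out ∅∪∅=∅
  n16('dccadc'): parent n15 fail=5; on 'c' 5 → fail=12;  out {4}∪∅={4}

Scan:
pos 0 'd': at 5
pos 1 'b': at 10
pos 2 'a': at 11  emit P3@[0:2]
pos 3 'd': at 5 (via fail)
pos 4 'a': at 1 (via fail)
pos 5 'd': at 5 (via fail)
pos 6 'd': at 6  emit P1@[5:6]
pos 7 'e': at 17 (via fail)  emit P5@[7:7],P6@[6:7]
pos 8 'c': at 0 (via fail)
pos 9 'a': at 1
pos 10 'a': at 1 (via fail)
pos 11 'c': at 0 (via fail)
pos 12 'd': at 5
pos 13 'd': at 6  emit P1@[12:13]
pos 14 'a': at 1 (via fail)
pos 15 'a': at 1 (via fail)
pos 16 'c': at 0 (via fail)
pos 17 'b': at 0
pos 18 'd': at 5
pos 19 'b': at 10
pos 20 'a': at 11  emit P3@[18:20]
pos 21 'd': at 5 (via fail)
pos 22 'e': at 17  emit P5@[22:22],P6@[21:22]
pos 23 'b': at 8 (via fail)
pos 24 'b': at 9  emit P2@[22:24]
pos 25 'a': at 1 (via fail)
pos 26 'a': at 1 (via fail)
pos 27 'e': at 2  emit P5@[27:27]
pos 28 'd': at 3
pos 29 'e': at 4  emit P0@[26:29],P5@[29:29],P6@[28:29]
pos 30 'd': at 5 (via fail)
pos 31 'd': at 6  emit P1@[30:31]
pos 32 'c': at 12 (via fail)
pos 33 'c': at 13
pos 34 'a': at 14
pos 35 'd': at 15
pos 36 'c': at 16  emit P4@[31:36]
pos 37 'e': at 7 (via fail)  emit P5@[37:37]
pos 38 'b': at 8
pos 39 'b': at 9  emit P2@[37:39]
pos 40 'd': at 5 (via fail)
pos 41 'd': at 6  emit P1@[40:41]
pos 42 'a': at 1 (via fail)
pos 43 'b': at 0 (via fail)
pos 44 'c': at 0
pos 45 'c': at 0
pos 46 'd': at 5
pos 47 'e': at 17  emit P5@[47:47],P6@[46:47]
pos 48 'e': at 7 (via fail)  emit P5@[48:48]
pos 49 'd': at 5 (via fail)
pos 50 'c': at 12
pos 51 'c': at 13
pos 52 'a': at 14
pos 53 'd': at 15
pos 54 'c': at 16  emit P4@[49:54]
pos 55 'c': at 13 (via fail)
pos 56 'd': at 5 (via fail)
pos 57 'b': at 10
pos 58 'a': at 11  emit P3@[56:58]
pos 59 'e': at 2 (via fail)  emit P5@[59:59]
pos 60 'd': at 3
pos 61 'b': at 10 (via fail)
pos 62 'a': at 11  emit P3@[60:62]
pos 63 'd': at 5 (via fail)
pos 64 'b': at 10
pos 65 'a': at 11  emit P3@[63:65]
pos 66 'c': at 0 (via fail)
pos 67 'd': at 5
pos 68 'd': at 6  emit P1@[67:68]

Result: [[2,3],[6,1],[7,5],[7,6],[13,1],[20,3],[22,5],[22,6],[24,2],[27,5],[29,0],[29,5],[29,6],[31,1],[36,4],[37,5],[39,2],[41,1],[47,5],[47,6],[48,5],[54,4],[58,3],[59,5],[62,3],[65,3],[68,1]]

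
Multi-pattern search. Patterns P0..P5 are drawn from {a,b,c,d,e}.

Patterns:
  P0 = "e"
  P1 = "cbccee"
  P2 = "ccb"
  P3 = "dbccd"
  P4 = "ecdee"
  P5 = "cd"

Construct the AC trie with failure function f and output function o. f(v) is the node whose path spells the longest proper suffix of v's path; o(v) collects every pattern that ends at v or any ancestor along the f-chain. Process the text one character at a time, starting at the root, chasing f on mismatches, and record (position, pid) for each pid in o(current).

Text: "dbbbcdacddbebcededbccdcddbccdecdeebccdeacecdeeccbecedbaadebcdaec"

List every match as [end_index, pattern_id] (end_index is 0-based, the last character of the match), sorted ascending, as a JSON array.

Construct AC machine:
Trie (insert patterns):
  n0 'ε': c→2 d→10 e→1
  n1 'e': c→15  ←P0
  n2 'c': b→3 c→8 d→19
  n3 'cb': c→4
  n4 'cbc': c→5
  n5 'cbcc': e→6
  n6 'cbcce': e→7
  n7 'cbccee': ·  ←P1
  n8 'cc': b→9
  n9 'ccb': ·  ←P2
  n10 'd': b→11
  n11 'db': c→12
  n12 'dbc': c→13
  n13 'dbcc': d→14
  n14 'dbccd': ·  ←P3
  n15 'ec': d→16
  n16 'ecd': e→17
  n17 'ecde': e→18
  n18 'ecdee': ·  ←P4
  n19 'cd': ·  ←P5

BFS fail/out derivation:
  n1('e'): parent n0 fail=0; on 'e' 0 → fail=0;  out {0}∪∅={0}
  n2('c'): parent n0 fail=0; on 'c' 0 → fail=0;  out ∅∪∅=∅
  n10('d'): parent n0 fail=0; on 'd' 0 → fail=0;  out ∅∪∅=∅
  n3('cb'): parent n2 fail=0; on 'b' 0 → fail=0;  out ∅∪∅=∅
  n8('cc'): parent n2 fail=0; on 'c' 0 → fail=2;  out ∅∪∅=∅
  n11('db'): parent n10 fail=0; on 'b' 0 → fail=0;  out ∅∪∅=∅
  n15('ec'): parent n1 fail=0; on 'c' 0 → fail=2;  out ∅∪∅=∅
  n19('cd'): parent n2 fail=0; on 'd' 0 → fail=10;  out {5}∪∅={5}
  n4('cbc'): parent n3 fail=0; on 'c' 0 → fail=2;  out ∅∪∅=∅
  n9('ccb'): parent n8 fail=2; on 'b' 2 → fail=3;  out {2}∪∅={2}
  n12('dbc'): parent n11 fail=0; on 'c' 0 → fail=2;  out ∅∪∅=∅
  n16('ecd'): parent n15 fail=2; on 'd' 2 → fail=19;  out ∅∪{5}={5}
  n5('cbcc'): parent n4 fail=2; on 'c' 2 → fail=8;  out ∅∪∅=∅
  n13('dbcc'): parent n12 fail=2; on 'c' 2 → fail=8;  out ∅∪∅=∅
  n17('ecde'): parent n16 fail=19; on 'e' 19→10→0 → fail=1;  out ∅∪{0}={0}
  n6('cbcce'): parent n5 fail=8; on 'e' 8→2→0 → fail=1;  out ∅∪{0}={0}
  n14('dbccd'): parent n13 fail=8; on 'd' 8→2 → fail=19;  out {3}∪{5}={3,5}
  n18('ecdee'): parent n17 fail=1; on 'e' 1→0 → fail=1;  out {4}∪{0}={0,4}
  n7('cbccee'): parent n6 fail=1; on 'e' 1→0 → fail=1;  out {1}∪{0}={0,1}

Text stream:
[0] read 'd'  n0⇒n10
[1] read 'b'  n10⇒n11
[2] read 'b'  n11⇒n0 (fail-walked)
[3] read 'b'  n0⇒n0
[4] read 'c'  n0⇒n2
[5] read 'd'  n2⇒n19  ** P5@[4:5]
[6] read 'a'  n19⇒n0 (fail-walked)
[7] read 'c'  n0⇒n2
[8] read 'd'  n2⇒n19  ** P5@[7:8]
[9] read 'd'  n19⇒n10 (fail-walked)
[10] read 'b'  n10⇒n11
[11] read 'e'  n11⇒n1 (fail-walked)  ** P0@[11:11]
[12] read 'b'  n1⇒n0 (fail-walked)
[13] read 'c'  n0⇒n2
[14] read 'e'  n2⇒n1 (fail-walked)  ** P0@[14:14]
[15] read 'd'  n1⇒n10 (fail-walked)
[16] read 'e'  n10⇒n1 (fail-walked)  ** P0@[16:16]
[17] read 'd'  n1⇒n10 (fail-walked)
[18] read 'b'  n10⇒n11
[19] read 'c'  n11⇒n12
[20] read 'c'  n12⇒n13
[21] read 'd'  n13⇒n14  ** P3@[17:21],P5@[20:21]
[22] read 'c'  n14⇒n2 (fail-walked)
[23] read 'd'  n2⇒n19  ** P5@[22:23]
[24] read 'd'  n19⇒n10 (fail-walked)
[25] read 'b'  n10⇒n11
[26] read 'c'  n11⇒n12
[27] read 'c'  n12⇒n13
[28] read 'd'  n13⇒n14  ** P3@[24:28],P5@[27:28]
[29] read 'e'  n14⇒n1 (fail-walked)  ** P0@[29:29]
[30] read 'c'  n1⇒n15
[31] read 'd'  n15⇒n16  ** P5@[30:31]
[32] read 'e'  n16⇒n17  ** P0@[32:32]
[33] read 'e'  n17⇒n18  ** P0@[33:33],P4@[29:33]
[34] read 'b'  n18⇒n0 (fail-walked)
[35] read 'c'  n0⇒n2
[36] read 'c'  n2⇒n8
[37] read 'd'  n8⇒n19 (fail-walked)  ** P5@[36:37]
[38] read 'e'  n19⇒n1 (fail-walked)  ** P0@[38:38]
[39] read 'a'  n1⇒n0 (fail-walked)
[40] read 'c'  n0⇒n2
[41] read 'e'  n2⇒n1 (fail-walked)  ** P0@[41:41]
[42] read 'c'  n1⇒n15
[43] read 'd'  n15⇒n16  ** P5@[42:43]
[44] read 'e'  n16⇒n17  ** P0@[44:44]
[45] read 'e'  n17⇒n18  ** P0@[45:45],P4@[41:45]
[46] read 'c'  n18⇒n15 (fail-walked)
[47] read 'c'  n15⇒n8 (fail-walked)
[48] read 'b'  n8⇒n9  ** P2@[46:48]
[49] read 'e'  n9⇒n1 (fail-walked)  ** P0@[49:49]
[50] read 'c'  n1⇒n15
[51] read 'e'  n15⇒n1 (fail-walked)  ** P0@[51:51]
[52] read 'd'  n1⇒n10 (fail-walked)
[53] read 'b'  n10⇒n11
[54] read 'a'  n11⇒n0 (fail-walked)
[55] read 'a'  n0⇒n0
[56] read 'd'  n0⇒n10
[57] read 'e'  n10⇒n1 (fail-walked)  ** P0@[57:57]
[58] read 'b'  n1⇒n0 (fail-walked)
[59] read 'c'  n0⇒n2
[60] read 'd'  n2⇒n19  ** P5@[59:60]
[61] read 'a'  n19⇒n0 (fail-walked)
[62] read 'e'  n0⇒n1  ** P0@[62:62]
[63] read 'c'  n1⇒n15

Matches: [[5,5],[8,5],[11,0],[14,0],[16,0],[21,3],[21,5],[23,5],[28,3],[28,5],[29,0],[31,5],[32,0],[33,0],[33,4],[37,5],[38,0],[41,0],[43,5],[44,0],[45,0],[45,4],[48,2],[49,0],[51,0],[57,0],[60,5],[62,0]]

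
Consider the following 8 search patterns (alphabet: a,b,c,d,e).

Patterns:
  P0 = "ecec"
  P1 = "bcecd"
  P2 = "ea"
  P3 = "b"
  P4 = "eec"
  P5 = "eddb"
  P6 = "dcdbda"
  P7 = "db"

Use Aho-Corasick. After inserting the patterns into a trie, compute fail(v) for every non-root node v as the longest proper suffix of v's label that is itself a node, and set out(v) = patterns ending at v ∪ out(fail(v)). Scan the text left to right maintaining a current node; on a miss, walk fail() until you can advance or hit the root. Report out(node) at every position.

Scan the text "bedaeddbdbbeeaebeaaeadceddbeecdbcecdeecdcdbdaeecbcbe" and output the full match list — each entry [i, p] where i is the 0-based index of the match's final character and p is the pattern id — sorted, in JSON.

Construct AC machine:
Trie (insert patterns):
  0='ε' goto b→5 d→16 e→1
  1='e' goto a→10 c→2 d→13 e→11
  2='ec' goto e→3
  3='ece' goto c→4
  4='ecec' goto ·  ←P0
  5='b' goto c→6  ←P3
  6='bc' goto e→7
  7='bce' goto c→8
  8='bcec' goto d→9
  9='bcecd' goto ·  ←P1
  10='ea' goto ·  ←P2
  11='ee' goto c→12
  12='eec' goto ·  ←P4
  13='ed' goto d→14
  14='edd' goto b→15
  15='eddb' goto ·  ←P5
  16='d' goto b→22 c→17
  17='dc' goto d→18
  18='dcd' goto b→19
  19='dcdb' goto d→20
  20='dcdbd' goto a→21
  21='dcdbda' goto ·  ←P6
  22='db' goto ·  ←P7

Failure links (BFS by depth):
  fail(1) 'e': from fail(0)=0 chase 'e': 0 ⇒ 0;  out=∅∪out(0)=∅
  fail(5) 'b': from fail(0)=0 chase 'b': 0 ⇒ 0;  out={3}∪out(0)={3}
  fail(16) 'd': from fail(0)=0 chase 'd': 0 ⇒ 0;  out=∅∪out(0)=∅
  fail(2) 'ec': from fail(1)=0 chase 'c': 0 ⇒ 0;  out=∅∪out(0)=∅
  fail(6) 'bc': from fail(5)=0 chase 'c': 0 ⇒ 0;  out=∅∪out(0)=∅
  fail(10) 'ea': from fail(1)=0 chase 'a': 0 ⇒ 0;  out={2}∪out(0)={2}
  fail(11) 'ee': from fail(1)=0 chase 'e': 0 ⇒ 1;  out=∅∪out(1)=∅
  fail(13) 'ed': from fail(1)=0 chase 'd': 0 ⇒ 16;  out=∅∪out(16)=∅
  fail(17) 'dc': from fail(16)=0 chase 'c': 0 ⇒ 0;  out=∅∪out(0)=∅
  fail(22) 'db': from fail(16)=0 chase 'b': 0 ⇒ 5;  out={7}∪out(5)={3,7}
  fail(3) 'ece': from fail(2)=0 chase 'e': 0 ⇒ 1;  out=∅∪out(1)=∅
  fail(7) 'bce': from fail(6)=0 chase 'e': 0 ⇒ 1;  out=∅∪out(1)=∅
  fail(12) 'eec': from fail(11)=1 chase 'c': 1 ⇒ 2;  out={4}∪out(2)={4}
  fail(14) 'edd': from fail(13)=16 chase 'd': 16→0 ⇒ 16;  out=∅∪out(16)=∅
  fail(18) 'dcd': from fail(17)=0 chase 'd': 0 ⇒ 16;  out=∅∪out(16)=∅
  fail(4) 'ecec': from fail(3)=1 chase 'c': 1 ⇒ 2;  out={0}∪out(2)={0}
  fail(8) 'bcec': from fail(7)=1 chase 'c': 1 ⇒ 2;  out=∅∪out(2)=∅
  fail(15) 'eddb': from fail(14)=16 chase 'b': 16 ⇒ 22;  out={5}∪out(22)={3,5,7}
  fail(19) 'dcdb': from fail(18)=16 chase 'b': 16 ⇒ 22;  out=∅∪out(22)={3,7}
  fail(9) 'bcecd': from fail(8)=2 chase 'd': 2→0 ⇒ 16;  out={1}∪out(16)={1}
  fail(20) 'dcdbd': from fail(19)=22 chase 'd': 22→5→0 ⇒ 16;  out=∅∪out(16)=∅
  fail(21) 'dcdbda': from fail(20)=16 chase 'a': 16→0 ⇒ 0;  out={6}∪out(0)={6}

Text stream:
i=0 'b': node 0→5  emit P3@[0:0]
i=1 'e': node 5→1 (via fail)
i=2 'd': node 1→13
i=3 'a': node 13→0 (via fail)
i=4 'e': node 0→1
i=5 'd': node 1→13
i=6 'd': node 13→14
i=7 'b': node 14→15  emit P3@[7:7],P5@[4:7],P7@[6:7]
i=8 'd': node 15→16 (via fail)
i=9 'b': node 16→22  emit P3@[9:9],P7@[8:9]
i=10 'b': node 22→5 (via fail)  emit P3@[10:10]
i=11 'e': node 5→1 (via fail)
i=12 'e': node 1→11
i=13 'a': node 11→10 (via fail)  emit P2@[12:13]
i=14 'e': node 10→1 (via fail)
i=15 'b': node 1→5 (via fail)  emit P3@[15:15]
i=16 'e': node 5→1 (via fail)
i=17 'a': node 1→10  emit P2@[16:17]
i=18 'a': node 10→0 (via fail)
i=19 'e': node 0→1
i=20 'a': node 1→10  emit P2@[19:20]
i=21 'd': node 10→16 (via fail)
i=22 'c': node 16→17
i=23 'e': node 17→1 (via fail)
i=24 'd': node 1→13
i=25 'd': node 13→14
i=26 'b': node 14→15  emit P3@[26:26],P5@[23:26],P7@[25:26]
i=27 'e': node 15→1 (via fail)
i=28 'e': node 1→11
i=29 'c': node 11→12  emit P4@[27:29]
i=30 'd': node 12→16 (via fail)
i=31 'b': node 16→22  emit P3@[31:31],P7@[30:31]
i=32 'c': node 22→6 (via fail)
i=33 'e': node 6→7
i=34 'c': node 7→8
i=35 'd': node 8→9  emit P1@[31:35]
i=36 'e': node 9→1 (via fail)
i=37 'e': node 1→11
i=38 'c': node 11→12  emit P4@[36:38]
i=39 'd': node 12→16 (via fail)
i=40 'c': node 16→17
i=41 'd': node 17→18
i=42 'b': node 18→19  emit P3@[42:42],P7@[41:42]
i=43 'd': node 19→20
i=44 'a': node 20→21  emit P6@[39:44]
i=45 'e': node 21→1 (via fail)
i=46 'e': node 1→11
i=47 'c': node 11→12  emit P4@[45:47]
i=48 'b': node 12→5 (via fail)  emit P3@[48:48]
i=49 'c': node 5→6
i=50 'b': node 6→5 (via fail)  emit P3@[50:50]
i=51 'e': node 5→1 (via fail)

All matches (sorted): [[0,3],[7,3],[7,5],[7,7],[9,3],[9,7],[10,3],[13,2],[15,3],[17,2],[20,2],[26,3],[26,5],[26,7],[29,4],[31,3],[31,7],[35,1],[38,4],[42,3],[42,7],[44,6],[47,4],[48,3],[50,3]]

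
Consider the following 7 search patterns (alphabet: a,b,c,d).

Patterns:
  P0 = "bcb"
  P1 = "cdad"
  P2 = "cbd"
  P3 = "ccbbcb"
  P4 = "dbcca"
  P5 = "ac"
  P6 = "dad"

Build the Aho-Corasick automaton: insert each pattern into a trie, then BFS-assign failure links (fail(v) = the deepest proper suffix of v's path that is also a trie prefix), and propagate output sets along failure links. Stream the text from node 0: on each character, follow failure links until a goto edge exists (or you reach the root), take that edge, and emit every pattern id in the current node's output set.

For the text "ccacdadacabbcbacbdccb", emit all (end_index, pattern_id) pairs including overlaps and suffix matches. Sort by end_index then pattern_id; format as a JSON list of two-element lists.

Build:
Trie nodes:
  n0 'ε': a→20 b→1 c→4 d→15
  n1 'b': c→2
  n2 'bc': b→3
  n3 'bcb': ·  ←P0
  n4 'c': b→8 c→10 d→5
  n5 'cd': a→6
  n6 'cda': d→7
  n7 'cdad': ·  ←P1
  n8 'cb': d→9
  n9 'cbd': ·  ←P2
  n10 'cc': b→11
  n11 'ccb': b→12
  n12 'ccbb': c→13
  n13 'ccbbc': b→14
  n14 'ccbbcb': ·  ←P3
  n15 'd': a→22 b→16
  n16 'db': c→17
  n17 'dbc': c→18
  n18 'dbcc': a→19
  n19 'dbcca': ·  ←P4
  n20 'a': c→21
  n21 'ac': ·  ←P5
  n22 'da': d→23
  n23 'dad': ·  ←P6

Failure links (BFS by depth):
  n1('b'): parent n0 fail=0; on 'b' 0 → fail=0;  out ∅∪∅=∅
  n4('c'): parent n0 fail=0; on 'c' 0 → fail=0;  out ∅∪∅=∅
  n15('d'): parent n0 fail=0; on 'd' 0 → fail=0;  out ∅∪∅=∅
  n20('a'): parent n0 fail=0; on 'a' 0 → fail=0;  out ∅∪∅=∅
  n2('bc'): parent n1 fail=0; on 'c' 0 → fail=4;  out ∅∪∅=∅
  n5('cd'): parent n4 fail=0; on 'd' 0 → fail=15;  out ∅∪∅=∅
  n8('cb'): parent n4 fail=0; on 'b' 0 → fail=1;  out ∅∪∅=∅
  n10('cc'): parent n4 fail=0; on 'c' 0 → fail=4;  out ∅∪∅=∅
  n16('db'): parent n15 fail=0; on 'b' 0 → fail=1;  out ∅∪∅=∅
  n21('ac'): parent n20 fail=0; on 'c' 0 → fail=4;  out {5}∪∅={5}
  n22('da'): parent n15 fail=0; on 'a' 0 → fail=20;  out ∅∪∅=∅
  n3('bcb'): parent n2 fail=4; on 'b' 4 → fail=8;  out {0}∪∅={0}
  n6('cda'): parent n5 fail=15; on 'a' 15 → fail=22;  out ∅∪∅=∅
  n9('cbd'): parent n8 fail=1; on 'd' 1→0 → fail=15;  out {2}∪∅={2}
  n11('ccb'): parent n10 fail=4; on 'b' 4 → fail=8;  out ∅∪∅=∅
  n17('dbc'): parent n16 fail=1; on 'c' 1 → fail=2;  out ∅∪∅=∅
  n23('dad'): parent n22 fail=20; on 'd' 20→0 → fail=15;  out {6}∪∅={6}
  n7('cdad'): parent n6 fail=22; on 'd' 22 → fail=23;  out {1}∪{6}={1,6}
  n12('ccbb'): parent n11 fail=8; on 'b' 8→1→0 → fail=1;  out ∅∪∅=∅
  n18('dbcc'): parent n17 fail=2; on 'c' 2→4 → fail=10;  out ∅∪∅=∅
  n13('ccbbc'): parent n12 fail=1; on 'c' 1 → fail=2;  out ∅∪∅=∅
  n19('dbcca'): parent n18 fail=10; on 'a' 10→4→0 → fail=20;  out {4}∪∅={4}
  n14('ccbbcb'): parent n13 fail=2; on 'b' 2 → fail=3;  out {3}∪{0}={0,3}

Text stream:
[0] read 'c'  n0⇒n4
[1] read 'c'  n4⇒n10
[2] read 'a'  n10⇒n20 (fail-walked)
[3] read 'c'  n20⇒n21  ** P5@[2:3]
[4] read 'd'  n21⇒n5 (fail-walked)
[5] read 'a'  n5⇒n6
[6] read 'd'  n6⇒n7  ** P1@[3:6],P6@[4:6]
[7] read 'a'  n7⇒n22 (fail-walked)
[8] read 'c'  n22⇒n21 (fail-walked)  ** P5@[7:8]
[9] read 'a'  n21⇒n20 (fail-walked)
[10] read 'b'  n20⇒n1 (fail-walked)
[11] read 'b'  n1⇒n1 (fail-walked)
[12] read 'c'  n1⇒n2
[13] read 'b'  n2⇒n3  ** P0@[11:13]
[14] read 'a'  n3⇒n20 (fail-walked)
[15] read 'c'  n20⇒n21  ** P5@[14:15]
[16] read 'b'  n21⇒n8 (fail-walked)
[17] read 'd'  n8⇒n9  ** P2@[15:17]
[18] read 'c'  n9⇒n4 (fail-walked)
[19] read 'c'  n4⇒n10
[20] read 'b'  n10⇒n11

Result: [[3,5],[6,1],[6,6],[8,5],[13,0],[15,5],[17,2]]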